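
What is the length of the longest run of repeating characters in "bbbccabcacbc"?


Input: "bbbccabcacbc"
Scanning for longest run:
  Position 1 ('b'): continues run of 'b', length=2
  Position 2 ('b'): continues run of 'b', length=3
  Position 3 ('c'): new char, reset run to 1
  Position 4 ('c'): continues run of 'c', length=2
  Position 5 ('a'): new char, reset run to 1
  Position 6 ('b'): new char, reset run to 1
  Position 7 ('c'): new char, reset run to 1
  Position 8 ('a'): new char, reset run to 1
  Position 9 ('c'): new char, reset run to 1
  Position 10 ('b'): new char, reset run to 1
  Position 11 ('c'): new char, reset run to 1
Longest run: 'b' with length 3

3


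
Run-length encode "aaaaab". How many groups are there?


Input: aaaaab
Scanning for consecutive runs:
  Group 1: 'a' x 5 (positions 0-4)
  Group 2: 'b' x 1 (positions 5-5)
Total groups: 2

2


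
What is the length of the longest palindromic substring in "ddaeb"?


Input: "ddaeb"
Checking substrings for palindromes:
  [0:2] "dd" (len 2) => palindrome
Longest palindromic substring: "dd" with length 2

2


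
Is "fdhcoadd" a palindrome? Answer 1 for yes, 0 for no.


Input: fdhcoadd
Reversed: ddaochdf
  Compare pos 0 ('f') with pos 7 ('d'): MISMATCH
  Compare pos 1 ('d') with pos 6 ('d'): match
  Compare pos 2 ('h') with pos 5 ('a'): MISMATCH
  Compare pos 3 ('c') with pos 4 ('o'): MISMATCH
Result: not a palindrome

0


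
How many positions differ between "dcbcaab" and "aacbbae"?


Comparing "dcbcaab" and "aacbbae" position by position:
  Position 0: 'd' vs 'a' => DIFFER
  Position 1: 'c' vs 'a' => DIFFER
  Position 2: 'b' vs 'c' => DIFFER
  Position 3: 'c' vs 'b' => DIFFER
  Position 4: 'a' vs 'b' => DIFFER
  Position 5: 'a' vs 'a' => same
  Position 6: 'b' vs 'e' => DIFFER
Positions that differ: 6

6


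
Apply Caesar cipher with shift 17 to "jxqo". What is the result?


Caesar cipher: shift "jxqo" by 17
  'j' (pos 9) + 17 = pos 0 = 'a'
  'x' (pos 23) + 17 = pos 14 = 'o'
  'q' (pos 16) + 17 = pos 7 = 'h'
  'o' (pos 14) + 17 = pos 5 = 'f'
Result: aohf

aohf


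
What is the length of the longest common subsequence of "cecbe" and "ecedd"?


LCS of "cecbe" and "ecedd"
DP table:
           e    c    e    d    d
      0    0    0    0    0    0
  c   0    0    1    1    1    1
  e   0    1    1    2    2    2
  c   0    1    2    2    2    2
  b   0    1    2    2    2    2
  e   0    1    2    3    3    3
LCS length = dp[5][5] = 3

3


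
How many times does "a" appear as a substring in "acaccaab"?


Searching for "a" in "acaccaab"
Scanning each position:
  Position 0: "a" => MATCH
  Position 1: "c" => no
  Position 2: "a" => MATCH
  Position 3: "c" => no
  Position 4: "c" => no
  Position 5: "a" => MATCH
  Position 6: "a" => MATCH
  Position 7: "b" => no
Total occurrences: 4

4


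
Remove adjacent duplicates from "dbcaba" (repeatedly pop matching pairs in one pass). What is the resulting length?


Input: dbcaba
Stack-based adjacent duplicate removal:
  Read 'd': push. Stack: d
  Read 'b': push. Stack: db
  Read 'c': push. Stack: dbc
  Read 'a': push. Stack: dbca
  Read 'b': push. Stack: dbcab
  Read 'a': push. Stack: dbcaba
Final stack: "dbcaba" (length 6)

6


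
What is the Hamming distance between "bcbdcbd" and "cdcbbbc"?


Comparing "bcbdcbd" and "cdcbbbc" position by position:
  Position 0: 'b' vs 'c' => differ
  Position 1: 'c' vs 'd' => differ
  Position 2: 'b' vs 'c' => differ
  Position 3: 'd' vs 'b' => differ
  Position 4: 'c' vs 'b' => differ
  Position 5: 'b' vs 'b' => same
  Position 6: 'd' vs 'c' => differ
Total differences (Hamming distance): 6

6


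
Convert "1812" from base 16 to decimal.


Input: "1812" in base 16
Positional expansion:
  Digit '1' (value 1) x 16^3 = 4096
  Digit '8' (value 8) x 16^2 = 2048
  Digit '1' (value 1) x 16^1 = 16
  Digit '2' (value 2) x 16^0 = 2
Sum = 6162

6162


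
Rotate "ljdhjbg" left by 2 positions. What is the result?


Input: "ljdhjbg", rotate left by 2
First 2 characters: "lj"
Remaining characters: "dhjbg"
Concatenate remaining + first: "dhjbg" + "lj" = "dhjbglj"

dhjbglj


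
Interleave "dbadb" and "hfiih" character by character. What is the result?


Interleaving "dbadb" and "hfiih":
  Position 0: 'd' from first, 'h' from second => "dh"
  Position 1: 'b' from first, 'f' from second => "bf"
  Position 2: 'a' from first, 'i' from second => "ai"
  Position 3: 'd' from first, 'i' from second => "di"
  Position 4: 'b' from first, 'h' from second => "bh"
Result: dhbfaidibh

dhbfaidibh


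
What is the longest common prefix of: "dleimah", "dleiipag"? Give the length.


Words: dleimah, dleiipag
  Position 0: all 'd' => match
  Position 1: all 'l' => match
  Position 2: all 'e' => match
  Position 3: all 'i' => match
  Position 4: ('m', 'i') => mismatch, stop
LCP = "dlei" (length 4)

4


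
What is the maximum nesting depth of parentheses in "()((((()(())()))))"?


Input: "()((((()(())()))))"
Tracking depth:
  Position 0 '(': depth becomes 1
  Position 1 ')': depth becomes 0
  Position 2 '(': depth becomes 1
  Position 3 '(': depth becomes 2
  Position 4 '(': depth becomes 3
  Position 5 '(': depth becomes 4
  Position 6 '(': depth becomes 5
  Position 7 ')': depth becomes 4
  Position 8 '(': depth becomes 5
  Position 9 '(': depth becomes 6
  Position 10 ')': depth becomes 5
  Position 11 ')': depth becomes 4
  Position 12 '(': depth becomes 5
  Position 13 ')': depth becomes 4
  Position 14 ')': depth becomes 3
  Position 15 ')': depth becomes 2
  Position 16 ')': depth becomes 1
  Position 17 ')': depth becomes 0
Maximum depth reached: 6

6


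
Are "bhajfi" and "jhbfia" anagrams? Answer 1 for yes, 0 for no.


Strings: "bhajfi", "jhbfia"
Sorted first:  abfhij
Sorted second: abfhij
Sorted forms match => anagrams

1


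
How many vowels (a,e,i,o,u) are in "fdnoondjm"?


Input: fdnoondjm
Checking each character:
  'f' at position 0: consonant
  'd' at position 1: consonant
  'n' at position 2: consonant
  'o' at position 3: vowel (running total: 1)
  'o' at position 4: vowel (running total: 2)
  'n' at position 5: consonant
  'd' at position 6: consonant
  'j' at position 7: consonant
  'm' at position 8: consonant
Total vowels: 2

2


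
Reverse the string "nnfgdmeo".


Input: nnfgdmeo
Reading characters right to left:
  Position 7: 'o'
  Position 6: 'e'
  Position 5: 'm'
  Position 4: 'd'
  Position 3: 'g'
  Position 2: 'f'
  Position 1: 'n'
  Position 0: 'n'
Reversed: oemdgfnn

oemdgfnn


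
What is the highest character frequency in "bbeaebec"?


Input: bbeaebec
Character counts:
  'a': 1
  'b': 3
  'c': 1
  'e': 3
Maximum frequency: 3

3


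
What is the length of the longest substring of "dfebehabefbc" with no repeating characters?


Input: "dfebehabefbc"
Sliding window (track last position of each char):
  Position 0 ('d'): window [0,0] length 1 -- new best
  Position 1 ('f'): window [0,1] length 2 -- new best
  Position 2 ('e'): window [0,2] length 3 -- new best
  Position 3 ('b'): window [0,3] length 4 -- new best
  Position 4 ('e'): repeat (last at 2), move window start to 3
  Position 4 ('e'): window [3,4] length 2
  Position 5 ('h'): window [3,5] length 3
  Position 6 ('a'): window [3,6] length 4
  Position 7 ('b'): repeat (last at 3), move window start to 4
  Position 7 ('b'): window [4,7] length 4
  Position 8 ('e'): repeat (last at 4), move window start to 5
  Position 8 ('e'): window [5,8] length 4
  Position 9 ('f'): window [5,9] length 5 -- new best
  Position 10 ('b'): repeat (last at 7), move window start to 8
  Position 10 ('b'): window [8,10] length 3
  Position 11 ('c'): window [8,11] length 4
Longest substring with no repeats: "habef" with length 5

5


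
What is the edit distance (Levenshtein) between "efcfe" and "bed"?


Computing edit distance: "efcfe" -> "bed"
DP table:
           b    e    d
      0    1    2    3
  e   1    1    1    2
  f   2    2    2    2
  c   3    3    3    3
  f   4    4    4    4
  e   5    5    4    5
Edit distance = dp[5][3] = 5

5


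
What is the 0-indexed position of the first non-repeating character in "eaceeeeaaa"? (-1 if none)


Input: eaceeeeaaa
Character frequencies:
  'a': 4
  'c': 1
  'e': 5
Scanning left to right for freq == 1:
  Position 0 ('e'): freq=5, skip
  Position 1 ('a'): freq=4, skip
  Position 2 ('c'): unique! => answer = 2

2


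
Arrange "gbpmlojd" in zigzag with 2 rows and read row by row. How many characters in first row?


Zigzag "gbpmlojd" into 2 rows:
Placing characters:
  'g' => row 0
  'b' => row 1
  'p' => row 0
  'm' => row 1
  'l' => row 0
  'o' => row 1
  'j' => row 0
  'd' => row 1
Rows:
  Row 0: "gplj"
  Row 1: "bmod"
First row length: 4

4


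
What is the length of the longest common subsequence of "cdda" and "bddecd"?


LCS of "cdda" and "bddecd"
DP table:
           b    d    d    e    c    d
      0    0    0    0    0    0    0
  c   0    0    0    0    0    1    1
  d   0    0    1    1    1    1    2
  d   0    0    1    2    2    2    2
  a   0    0    1    2    2    2    2
LCS length = dp[4][6] = 2

2


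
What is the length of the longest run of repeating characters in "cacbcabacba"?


Input: "cacbcabacba"
Scanning for longest run:
  Position 1 ('a'): new char, reset run to 1
  Position 2 ('c'): new char, reset run to 1
  Position 3 ('b'): new char, reset run to 1
  Position 4 ('c'): new char, reset run to 1
  Position 5 ('a'): new char, reset run to 1
  Position 6 ('b'): new char, reset run to 1
  Position 7 ('a'): new char, reset run to 1
  Position 8 ('c'): new char, reset run to 1
  Position 9 ('b'): new char, reset run to 1
  Position 10 ('a'): new char, reset run to 1
Longest run: 'c' with length 1

1


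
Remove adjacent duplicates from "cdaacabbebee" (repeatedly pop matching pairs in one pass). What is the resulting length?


Input: cdaacabbebee
Stack-based adjacent duplicate removal:
  Read 'c': push. Stack: c
  Read 'd': push. Stack: cd
  Read 'a': push. Stack: cda
  Read 'a': matches stack top 'a' => pop. Stack: cd
  Read 'c': push. Stack: cdc
  Read 'a': push. Stack: cdca
  Read 'b': push. Stack: cdcab
  Read 'b': matches stack top 'b' => pop. Stack: cdca
  Read 'e': push. Stack: cdcae
  Read 'b': push. Stack: cdcaeb
  Read 'e': push. Stack: cdcaebe
  Read 'e': matches stack top 'e' => pop. Stack: cdcaeb
Final stack: "cdcaeb" (length 6)

6


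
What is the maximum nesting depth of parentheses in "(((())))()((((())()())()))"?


Input: "(((())))()((((())()())()))"
Tracking depth:
  Position 0 '(': depth becomes 1
  Position 1 '(': depth becomes 2
  Position 2 '(': depth becomes 3
  Position 3 '(': depth becomes 4
  Position 4 ')': depth becomes 3
  Position 5 ')': depth becomes 2
  Position 6 ')': depth becomes 1
  Position 7 ')': depth becomes 0
  Position 8 '(': depth becomes 1
  Position 9 ')': depth becomes 0
  Position 10 '(': depth becomes 1
  Position 11 '(': depth becomes 2
  Position 12 '(': depth becomes 3
  Position 13 '(': depth becomes 4
  Position 14 '(': depth becomes 5
  Position 15 ')': depth becomes 4
  Position 16 ')': depth becomes 3
  Position 17 '(': depth becomes 4
  Position 18 ')': depth becomes 3
  Position 19 '(': depth becomes 4
  Position 20 ')': depth becomes 3
  Position 21 ')': depth becomes 2
  Position 22 '(': depth becomes 3
  Position 23 ')': depth becomes 2
  Position 24 ')': depth becomes 1
  Position 25 ')': depth becomes 0
Maximum depth reached: 5

5


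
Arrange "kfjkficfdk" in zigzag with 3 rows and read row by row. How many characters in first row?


Zigzag "kfjkficfdk" into 3 rows:
Placing characters:
  'k' => row 0
  'f' => row 1
  'j' => row 2
  'k' => row 1
  'f' => row 0
  'i' => row 1
  'c' => row 2
  'f' => row 1
  'd' => row 0
  'k' => row 1
Rows:
  Row 0: "kfd"
  Row 1: "fkifk"
  Row 2: "jc"
First row length: 3

3


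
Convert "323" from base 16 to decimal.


Input: "323" in base 16
Positional expansion:
  Digit '3' (value 3) x 16^2 = 768
  Digit '2' (value 2) x 16^1 = 32
  Digit '3' (value 3) x 16^0 = 3
Sum = 803

803


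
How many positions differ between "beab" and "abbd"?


Comparing "beab" and "abbd" position by position:
  Position 0: 'b' vs 'a' => DIFFER
  Position 1: 'e' vs 'b' => DIFFER
  Position 2: 'a' vs 'b' => DIFFER
  Position 3: 'b' vs 'd' => DIFFER
Positions that differ: 4

4


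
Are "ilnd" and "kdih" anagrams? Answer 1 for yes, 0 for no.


Strings: "ilnd", "kdih"
Sorted first:  diln
Sorted second: dhik
Differ at position 1: 'i' vs 'h' => not anagrams

0


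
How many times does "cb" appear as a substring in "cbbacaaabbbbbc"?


Searching for "cb" in "cbbacaaabbbbbc"
Scanning each position:
  Position 0: "cb" => MATCH
  Position 1: "bb" => no
  Position 2: "ba" => no
  Position 3: "ac" => no
  Position 4: "ca" => no
  Position 5: "aa" => no
  Position 6: "aa" => no
  Position 7: "ab" => no
  Position 8: "bb" => no
  Position 9: "bb" => no
  Position 10: "bb" => no
  Position 11: "bb" => no
  Position 12: "bc" => no
Total occurrences: 1

1


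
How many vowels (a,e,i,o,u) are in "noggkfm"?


Input: noggkfm
Checking each character:
  'n' at position 0: consonant
  'o' at position 1: vowel (running total: 1)
  'g' at position 2: consonant
  'g' at position 3: consonant
  'k' at position 4: consonant
  'f' at position 5: consonant
  'm' at position 6: consonant
Total vowels: 1

1


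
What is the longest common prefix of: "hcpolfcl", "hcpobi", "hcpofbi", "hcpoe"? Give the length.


Words: hcpolfcl, hcpobi, hcpofbi, hcpoe
  Position 0: all 'h' => match
  Position 1: all 'c' => match
  Position 2: all 'p' => match
  Position 3: all 'o' => match
  Position 4: ('l', 'b', 'f', 'e') => mismatch, stop
LCP = "hcpo" (length 4)

4


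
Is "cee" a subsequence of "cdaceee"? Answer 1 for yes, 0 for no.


Check if "cee" is a subsequence of "cdaceee"
Greedy scan:
  Position 0 ('c'): matches sub[0] = 'c'
  Position 1 ('d'): no match needed
  Position 2 ('a'): no match needed
  Position 3 ('c'): no match needed
  Position 4 ('e'): matches sub[1] = 'e'
  Position 5 ('e'): matches sub[2] = 'e'
  Position 6 ('e'): no match needed
All 3 characters matched => is a subsequence

1


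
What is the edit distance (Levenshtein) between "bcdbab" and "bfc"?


Computing edit distance: "bcdbab" -> "bfc"
DP table:
           b    f    c
      0    1    2    3
  b   1    0    1    2
  c   2    1    1    1
  d   3    2    2    2
  b   4    3    3    3
  a   5    4    4    4
  b   6    5    5    5
Edit distance = dp[6][3] = 5

5


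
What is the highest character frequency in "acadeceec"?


Input: acadeceec
Character counts:
  'a': 2
  'c': 3
  'd': 1
  'e': 3
Maximum frequency: 3

3


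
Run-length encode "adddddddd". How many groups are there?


Input: adddddddd
Scanning for consecutive runs:
  Group 1: 'a' x 1 (positions 0-0)
  Group 2: 'd' x 8 (positions 1-8)
Total groups: 2

2


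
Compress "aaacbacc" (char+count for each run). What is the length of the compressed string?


Input: aaacbacc
Runs:
  'a' x 3 => "a3"
  'c' x 1 => "c1"
  'b' x 1 => "b1"
  'a' x 1 => "a1"
  'c' x 2 => "c2"
Compressed: "a3c1b1a1c2"
Compressed length: 10

10


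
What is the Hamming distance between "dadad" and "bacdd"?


Comparing "dadad" and "bacdd" position by position:
  Position 0: 'd' vs 'b' => differ
  Position 1: 'a' vs 'a' => same
  Position 2: 'd' vs 'c' => differ
  Position 3: 'a' vs 'd' => differ
  Position 4: 'd' vs 'd' => same
Total differences (Hamming distance): 3

3


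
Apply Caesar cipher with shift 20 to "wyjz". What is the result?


Caesar cipher: shift "wyjz" by 20
  'w' (pos 22) + 20 = pos 16 = 'q'
  'y' (pos 24) + 20 = pos 18 = 's'
  'j' (pos 9) + 20 = pos 3 = 'd'
  'z' (pos 25) + 20 = pos 19 = 't'
Result: qsdt

qsdt


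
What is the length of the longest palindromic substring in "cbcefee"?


Input: "cbcefee"
Checking substrings for palindromes:
  [0:3] "cbc" (len 3) => palindrome
  [3:6] "efe" (len 3) => palindrome
  [5:7] "ee" (len 2) => palindrome
Longest palindromic substring: "cbc" with length 3

3


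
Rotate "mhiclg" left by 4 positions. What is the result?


Input: "mhiclg", rotate left by 4
First 4 characters: "mhic"
Remaining characters: "lg"
Concatenate remaining + first: "lg" + "mhic" = "lgmhic"

lgmhic


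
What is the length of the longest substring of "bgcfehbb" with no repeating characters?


Input: "bgcfehbb"
Sliding window (track last position of each char):
  Position 0 ('b'): window [0,0] length 1 -- new best
  Position 1 ('g'): window [0,1] length 2 -- new best
  Position 2 ('c'): window [0,2] length 3 -- new best
  Position 3 ('f'): window [0,3] length 4 -- new best
  Position 4 ('e'): window [0,4] length 5 -- new best
  Position 5 ('h'): window [0,5] length 6 -- new best
  Position 6 ('b'): repeat (last at 0), move window start to 1
  Position 6 ('b'): window [1,6] length 6
  Position 7 ('b'): repeat (last at 6), move window start to 7
  Position 7 ('b'): window [7,7] length 1
Longest substring with no repeats: "bgcfeh" with length 6

6


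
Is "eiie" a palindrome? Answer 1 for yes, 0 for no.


Input: eiie
Reversed: eiie
  Compare pos 0 ('e') with pos 3 ('e'): match
  Compare pos 1 ('i') with pos 2 ('i'): match
Result: palindrome

1


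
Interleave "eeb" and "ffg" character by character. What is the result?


Interleaving "eeb" and "ffg":
  Position 0: 'e' from first, 'f' from second => "ef"
  Position 1: 'e' from first, 'f' from second => "ef"
  Position 2: 'b' from first, 'g' from second => "bg"
Result: efefbg

efefbg


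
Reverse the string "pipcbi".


Input: pipcbi
Reading characters right to left:
  Position 5: 'i'
  Position 4: 'b'
  Position 3: 'c'
  Position 2: 'p'
  Position 1: 'i'
  Position 0: 'p'
Reversed: ibcpip

ibcpip


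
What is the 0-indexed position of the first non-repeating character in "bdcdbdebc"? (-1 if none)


Input: bdcdbdebc
Character frequencies:
  'b': 3
  'c': 2
  'd': 3
  'e': 1
Scanning left to right for freq == 1:
  Position 0 ('b'): freq=3, skip
  Position 1 ('d'): freq=3, skip
  Position 2 ('c'): freq=2, skip
  Position 3 ('d'): freq=3, skip
  Position 4 ('b'): freq=3, skip
  Position 5 ('d'): freq=3, skip
  Position 6 ('e'): unique! => answer = 6

6


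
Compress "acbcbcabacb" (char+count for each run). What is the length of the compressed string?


Input: acbcbcabacb
Runs:
  'a' x 1 => "a1"
  'c' x 1 => "c1"
  'b' x 1 => "b1"
  'c' x 1 => "c1"
  'b' x 1 => "b1"
  'c' x 1 => "c1"
  'a' x 1 => "a1"
  'b' x 1 => "b1"
  'a' x 1 => "a1"
  'c' x 1 => "c1"
  'b' x 1 => "b1"
Compressed: "a1c1b1c1b1c1a1b1a1c1b1"
Compressed length: 22

22


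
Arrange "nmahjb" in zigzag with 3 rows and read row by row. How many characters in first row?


Zigzag "nmahjb" into 3 rows:
Placing characters:
  'n' => row 0
  'm' => row 1
  'a' => row 2
  'h' => row 1
  'j' => row 0
  'b' => row 1
Rows:
  Row 0: "nj"
  Row 1: "mhb"
  Row 2: "a"
First row length: 2

2


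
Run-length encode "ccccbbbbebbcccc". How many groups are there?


Input: ccccbbbbebbcccc
Scanning for consecutive runs:
  Group 1: 'c' x 4 (positions 0-3)
  Group 2: 'b' x 4 (positions 4-7)
  Group 3: 'e' x 1 (positions 8-8)
  Group 4: 'b' x 2 (positions 9-10)
  Group 5: 'c' x 4 (positions 11-14)
Total groups: 5

5


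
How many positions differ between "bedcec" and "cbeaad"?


Comparing "bedcec" and "cbeaad" position by position:
  Position 0: 'b' vs 'c' => DIFFER
  Position 1: 'e' vs 'b' => DIFFER
  Position 2: 'd' vs 'e' => DIFFER
  Position 3: 'c' vs 'a' => DIFFER
  Position 4: 'e' vs 'a' => DIFFER
  Position 5: 'c' vs 'd' => DIFFER
Positions that differ: 6

6


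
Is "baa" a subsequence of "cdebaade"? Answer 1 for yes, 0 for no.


Check if "baa" is a subsequence of "cdebaade"
Greedy scan:
  Position 0 ('c'): no match needed
  Position 1 ('d'): no match needed
  Position 2 ('e'): no match needed
  Position 3 ('b'): matches sub[0] = 'b'
  Position 4 ('a'): matches sub[1] = 'a'
  Position 5 ('a'): matches sub[2] = 'a'
  Position 6 ('d'): no match needed
  Position 7 ('e'): no match needed
All 3 characters matched => is a subsequence

1


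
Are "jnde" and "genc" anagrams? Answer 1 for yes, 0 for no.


Strings: "jnde", "genc"
Sorted first:  dejn
Sorted second: cegn
Differ at position 0: 'd' vs 'c' => not anagrams

0


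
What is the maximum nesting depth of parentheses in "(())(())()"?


Input: "(())(())()"
Tracking depth:
  Position 0 '(': depth becomes 1
  Position 1 '(': depth becomes 2
  Position 2 ')': depth becomes 1
  Position 3 ')': depth becomes 0
  Position 4 '(': depth becomes 1
  Position 5 '(': depth becomes 2
  Position 6 ')': depth becomes 1
  Position 7 ')': depth becomes 0
  Position 8 '(': depth becomes 1
  Position 9 ')': depth becomes 0
Maximum depth reached: 2

2


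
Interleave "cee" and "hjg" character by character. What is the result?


Interleaving "cee" and "hjg":
  Position 0: 'c' from first, 'h' from second => "ch"
  Position 1: 'e' from first, 'j' from second => "ej"
  Position 2: 'e' from first, 'g' from second => "eg"
Result: chejeg

chejeg


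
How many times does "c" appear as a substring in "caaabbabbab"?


Searching for "c" in "caaabbabbab"
Scanning each position:
  Position 0: "c" => MATCH
  Position 1: "a" => no
  Position 2: "a" => no
  Position 3: "a" => no
  Position 4: "b" => no
  Position 5: "b" => no
  Position 6: "a" => no
  Position 7: "b" => no
  Position 8: "b" => no
  Position 9: "a" => no
  Position 10: "b" => no
Total occurrences: 1

1


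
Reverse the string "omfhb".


Input: omfhb
Reading characters right to left:
  Position 4: 'b'
  Position 3: 'h'
  Position 2: 'f'
  Position 1: 'm'
  Position 0: 'o'
Reversed: bhfmo

bhfmo


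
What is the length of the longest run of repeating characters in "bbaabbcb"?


Input: "bbaabbcb"
Scanning for longest run:
  Position 1 ('b'): continues run of 'b', length=2
  Position 2 ('a'): new char, reset run to 1
  Position 3 ('a'): continues run of 'a', length=2
  Position 4 ('b'): new char, reset run to 1
  Position 5 ('b'): continues run of 'b', length=2
  Position 6 ('c'): new char, reset run to 1
  Position 7 ('b'): new char, reset run to 1
Longest run: 'b' with length 2

2


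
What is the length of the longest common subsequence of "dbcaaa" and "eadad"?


LCS of "dbcaaa" and "eadad"
DP table:
           e    a    d    a    d
      0    0    0    0    0    0
  d   0    0    0    1    1    1
  b   0    0    0    1    1    1
  c   0    0    0    1    1    1
  a   0    0    1    1    2    2
  a   0    0    1    1    2    2
  a   0    0    1    1    2    2
LCS length = dp[6][5] = 2

2


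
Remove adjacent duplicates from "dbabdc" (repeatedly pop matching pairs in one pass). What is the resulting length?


Input: dbabdc
Stack-based adjacent duplicate removal:
  Read 'd': push. Stack: d
  Read 'b': push. Stack: db
  Read 'a': push. Stack: dba
  Read 'b': push. Stack: dbab
  Read 'd': push. Stack: dbabd
  Read 'c': push. Stack: dbabdc
Final stack: "dbabdc" (length 6)

6


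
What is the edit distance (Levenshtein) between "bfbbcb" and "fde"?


Computing edit distance: "bfbbcb" -> "fde"
DP table:
           f    d    e
      0    1    2    3
  b   1    1    2    3
  f   2    1    2    3
  b   3    2    2    3
  b   4    3    3    3
  c   5    4    4    4
  b   6    5    5    5
Edit distance = dp[6][3] = 5

5


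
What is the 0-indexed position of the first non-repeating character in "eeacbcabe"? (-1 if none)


Input: eeacbcabe
Character frequencies:
  'a': 2
  'b': 2
  'c': 2
  'e': 3
Scanning left to right for freq == 1:
  Position 0 ('e'): freq=3, skip
  Position 1 ('e'): freq=3, skip
  Position 2 ('a'): freq=2, skip
  Position 3 ('c'): freq=2, skip
  Position 4 ('b'): freq=2, skip
  Position 5 ('c'): freq=2, skip
  Position 6 ('a'): freq=2, skip
  Position 7 ('b'): freq=2, skip
  Position 8 ('e'): freq=3, skip
  No unique character found => answer = -1

-1


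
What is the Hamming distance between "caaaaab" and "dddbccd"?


Comparing "caaaaab" and "dddbccd" position by position:
  Position 0: 'c' vs 'd' => differ
  Position 1: 'a' vs 'd' => differ
  Position 2: 'a' vs 'd' => differ
  Position 3: 'a' vs 'b' => differ
  Position 4: 'a' vs 'c' => differ
  Position 5: 'a' vs 'c' => differ
  Position 6: 'b' vs 'd' => differ
Total differences (Hamming distance): 7

7


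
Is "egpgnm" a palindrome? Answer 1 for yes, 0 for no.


Input: egpgnm
Reversed: mngpge
  Compare pos 0 ('e') with pos 5 ('m'): MISMATCH
  Compare pos 1 ('g') with pos 4 ('n'): MISMATCH
  Compare pos 2 ('p') with pos 3 ('g'): MISMATCH
Result: not a palindrome

0


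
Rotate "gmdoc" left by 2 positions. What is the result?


Input: "gmdoc", rotate left by 2
First 2 characters: "gm"
Remaining characters: "doc"
Concatenate remaining + first: "doc" + "gm" = "docgm"

docgm


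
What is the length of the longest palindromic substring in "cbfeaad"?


Input: "cbfeaad"
Checking substrings for palindromes:
  [4:6] "aa" (len 2) => palindrome
Longest palindromic substring: "aa" with length 2

2


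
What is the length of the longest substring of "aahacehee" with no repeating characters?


Input: "aahacehee"
Sliding window (track last position of each char):
  Position 0 ('a'): window [0,0] length 1 -- new best
  Position 1 ('a'): repeat (last at 0), move window start to 1
  Position 1 ('a'): window [1,1] length 1
  Position 2 ('h'): window [1,2] length 2 -- new best
  Position 3 ('a'): repeat (last at 1), move window start to 2
  Position 3 ('a'): window [2,3] length 2
  Position 4 ('c'): window [2,4] length 3 -- new best
  Position 5 ('e'): window [2,5] length 4 -- new best
  Position 6 ('h'): repeat (last at 2), move window start to 3
  Position 6 ('h'): window [3,6] length 4
  Position 7 ('e'): repeat (last at 5), move window start to 6
  Position 7 ('e'): window [6,7] length 2
  Position 8 ('e'): repeat (last at 7), move window start to 8
  Position 8 ('e'): window [8,8] length 1
Longest substring with no repeats: "hace" with length 4

4


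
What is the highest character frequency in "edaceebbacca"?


Input: edaceebbacca
Character counts:
  'a': 3
  'b': 2
  'c': 3
  'd': 1
  'e': 3
Maximum frequency: 3

3


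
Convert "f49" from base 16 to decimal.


Input: "f49" in base 16
Positional expansion:
  Digit 'f' (value 15) x 16^2 = 3840
  Digit '4' (value 4) x 16^1 = 64
  Digit '9' (value 9) x 16^0 = 9
Sum = 3913

3913


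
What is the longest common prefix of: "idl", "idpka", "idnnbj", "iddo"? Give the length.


Words: idl, idpka, idnnbj, iddo
  Position 0: all 'i' => match
  Position 1: all 'd' => match
  Position 2: ('l', 'p', 'n', 'd') => mismatch, stop
LCP = "id" (length 2)

2


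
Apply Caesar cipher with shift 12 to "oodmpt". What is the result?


Caesar cipher: shift "oodmpt" by 12
  'o' (pos 14) + 12 = pos 0 = 'a'
  'o' (pos 14) + 12 = pos 0 = 'a'
  'd' (pos 3) + 12 = pos 15 = 'p'
  'm' (pos 12) + 12 = pos 24 = 'y'
  'p' (pos 15) + 12 = pos 1 = 'b'
  't' (pos 19) + 12 = pos 5 = 'f'
Result: aapybf

aapybf


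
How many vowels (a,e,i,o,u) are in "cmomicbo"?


Input: cmomicbo
Checking each character:
  'c' at position 0: consonant
  'm' at position 1: consonant
  'o' at position 2: vowel (running total: 1)
  'm' at position 3: consonant
  'i' at position 4: vowel (running total: 2)
  'c' at position 5: consonant
  'b' at position 6: consonant
  'o' at position 7: vowel (running total: 3)
Total vowels: 3

3


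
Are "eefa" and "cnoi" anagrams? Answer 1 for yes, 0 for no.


Strings: "eefa", "cnoi"
Sorted first:  aeef
Sorted second: cino
Differ at position 0: 'a' vs 'c' => not anagrams

0


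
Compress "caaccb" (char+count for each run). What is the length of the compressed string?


Input: caaccb
Runs:
  'c' x 1 => "c1"
  'a' x 2 => "a2"
  'c' x 2 => "c2"
  'b' x 1 => "b1"
Compressed: "c1a2c2b1"
Compressed length: 8

8


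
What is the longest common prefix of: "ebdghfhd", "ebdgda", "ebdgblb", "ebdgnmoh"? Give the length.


Words: ebdghfhd, ebdgda, ebdgblb, ebdgnmoh
  Position 0: all 'e' => match
  Position 1: all 'b' => match
  Position 2: all 'd' => match
  Position 3: all 'g' => match
  Position 4: ('h', 'd', 'b', 'n') => mismatch, stop
LCP = "ebdg" (length 4)

4


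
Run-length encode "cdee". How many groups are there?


Input: cdee
Scanning for consecutive runs:
  Group 1: 'c' x 1 (positions 0-0)
  Group 2: 'd' x 1 (positions 1-1)
  Group 3: 'e' x 2 (positions 2-3)
Total groups: 3

3


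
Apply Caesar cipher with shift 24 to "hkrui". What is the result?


Caesar cipher: shift "hkrui" by 24
  'h' (pos 7) + 24 = pos 5 = 'f'
  'k' (pos 10) + 24 = pos 8 = 'i'
  'r' (pos 17) + 24 = pos 15 = 'p'
  'u' (pos 20) + 24 = pos 18 = 's'
  'i' (pos 8) + 24 = pos 6 = 'g'
Result: fipsg

fipsg


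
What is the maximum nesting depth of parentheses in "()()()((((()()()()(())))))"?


Input: "()()()((((()()()()(())))))"
Tracking depth:
  Position 0 '(': depth becomes 1
  Position 1 ')': depth becomes 0
  Position 2 '(': depth becomes 1
  Position 3 ')': depth becomes 0
  Position 4 '(': depth becomes 1
  Position 5 ')': depth becomes 0
  Position 6 '(': depth becomes 1
  Position 7 '(': depth becomes 2
  Position 8 '(': depth becomes 3
  Position 9 '(': depth becomes 4
  Position 10 '(': depth becomes 5
  Position 11 ')': depth becomes 4
  Position 12 '(': depth becomes 5
  Position 13 ')': depth becomes 4
  Position 14 '(': depth becomes 5
  Position 15 ')': depth becomes 4
  Position 16 '(': depth becomes 5
  Position 17 ')': depth becomes 4
  Position 18 '(': depth becomes 5
  Position 19 '(': depth becomes 6
  Position 20 ')': depth becomes 5
  Position 21 ')': depth becomes 4
  Position 22 ')': depth becomes 3
  Position 23 ')': depth becomes 2
  Position 24 ')': depth becomes 1
  Position 25 ')': depth becomes 0
Maximum depth reached: 6

6


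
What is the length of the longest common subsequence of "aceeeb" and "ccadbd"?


LCS of "aceeeb" and "ccadbd"
DP table:
           c    c    a    d    b    d
      0    0    0    0    0    0    0
  a   0    0    0    1    1    1    1
  c   0    1    1    1    1    1    1
  e   0    1    1    1    1    1    1
  e   0    1    1    1    1    1    1
  e   0    1    1    1    1    1    1
  b   0    1    1    1    1    2    2
LCS length = dp[6][6] = 2

2


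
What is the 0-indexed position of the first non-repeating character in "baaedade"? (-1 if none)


Input: baaedade
Character frequencies:
  'a': 3
  'b': 1
  'd': 2
  'e': 2
Scanning left to right for freq == 1:
  Position 0 ('b'): unique! => answer = 0

0


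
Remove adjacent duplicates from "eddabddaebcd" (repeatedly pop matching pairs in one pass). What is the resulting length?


Input: eddabddaebcd
Stack-based adjacent duplicate removal:
  Read 'e': push. Stack: e
  Read 'd': push. Stack: ed
  Read 'd': matches stack top 'd' => pop. Stack: e
  Read 'a': push. Stack: ea
  Read 'b': push. Stack: eab
  Read 'd': push. Stack: eabd
  Read 'd': matches stack top 'd' => pop. Stack: eab
  Read 'a': push. Stack: eaba
  Read 'e': push. Stack: eabae
  Read 'b': push. Stack: eabaeb
  Read 'c': push. Stack: eabaebc
  Read 'd': push. Stack: eabaebcd
Final stack: "eabaebcd" (length 8)

8


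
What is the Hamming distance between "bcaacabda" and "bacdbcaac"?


Comparing "bcaacabda" and "bacdbcaac" position by position:
  Position 0: 'b' vs 'b' => same
  Position 1: 'c' vs 'a' => differ
  Position 2: 'a' vs 'c' => differ
  Position 3: 'a' vs 'd' => differ
  Position 4: 'c' vs 'b' => differ
  Position 5: 'a' vs 'c' => differ
  Position 6: 'b' vs 'a' => differ
  Position 7: 'd' vs 'a' => differ
  Position 8: 'a' vs 'c' => differ
Total differences (Hamming distance): 8

8


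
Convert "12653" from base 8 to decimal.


Input: "12653" in base 8
Positional expansion:
  Digit '1' (value 1) x 8^4 = 4096
  Digit '2' (value 2) x 8^3 = 1024
  Digit '6' (value 6) x 8^2 = 384
  Digit '5' (value 5) x 8^1 = 40
  Digit '3' (value 3) x 8^0 = 3
Sum = 5547

5547


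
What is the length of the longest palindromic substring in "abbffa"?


Input: "abbffa"
Checking substrings for palindromes:
  [1:3] "bb" (len 2) => palindrome
  [3:5] "ff" (len 2) => palindrome
Longest palindromic substring: "bb" with length 2

2


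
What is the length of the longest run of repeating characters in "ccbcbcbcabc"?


Input: "ccbcbcbcabc"
Scanning for longest run:
  Position 1 ('c'): continues run of 'c', length=2
  Position 2 ('b'): new char, reset run to 1
  Position 3 ('c'): new char, reset run to 1
  Position 4 ('b'): new char, reset run to 1
  Position 5 ('c'): new char, reset run to 1
  Position 6 ('b'): new char, reset run to 1
  Position 7 ('c'): new char, reset run to 1
  Position 8 ('a'): new char, reset run to 1
  Position 9 ('b'): new char, reset run to 1
  Position 10 ('c'): new char, reset run to 1
Longest run: 'c' with length 2

2


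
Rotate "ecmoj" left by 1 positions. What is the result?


Input: "ecmoj", rotate left by 1
First 1 characters: "e"
Remaining characters: "cmoj"
Concatenate remaining + first: "cmoj" + "e" = "cmoje"

cmoje


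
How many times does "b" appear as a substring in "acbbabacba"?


Searching for "b" in "acbbabacba"
Scanning each position:
  Position 0: "a" => no
  Position 1: "c" => no
  Position 2: "b" => MATCH
  Position 3: "b" => MATCH
  Position 4: "a" => no
  Position 5: "b" => MATCH
  Position 6: "a" => no
  Position 7: "c" => no
  Position 8: "b" => MATCH
  Position 9: "a" => no
Total occurrences: 4

4


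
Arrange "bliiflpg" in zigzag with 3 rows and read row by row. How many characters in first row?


Zigzag "bliiflpg" into 3 rows:
Placing characters:
  'b' => row 0
  'l' => row 1
  'i' => row 2
  'i' => row 1
  'f' => row 0
  'l' => row 1
  'p' => row 2
  'g' => row 1
Rows:
  Row 0: "bf"
  Row 1: "lilg"
  Row 2: "ip"
First row length: 2

2


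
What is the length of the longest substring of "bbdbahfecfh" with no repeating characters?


Input: "bbdbahfecfh"
Sliding window (track last position of each char):
  Position 0 ('b'): window [0,0] length 1 -- new best
  Position 1 ('b'): repeat (last at 0), move window start to 1
  Position 1 ('b'): window [1,1] length 1
  Position 2 ('d'): window [1,2] length 2 -- new best
  Position 3 ('b'): repeat (last at 1), move window start to 2
  Position 3 ('b'): window [2,3] length 2
  Position 4 ('a'): window [2,4] length 3 -- new best
  Position 5 ('h'): window [2,5] length 4 -- new best
  Position 6 ('f'): window [2,6] length 5 -- new best
  Position 7 ('e'): window [2,7] length 6 -- new best
  Position 8 ('c'): window [2,8] length 7 -- new best
  Position 9 ('f'): repeat (last at 6), move window start to 7
  Position 9 ('f'): window [7,9] length 3
  Position 10 ('h'): window [7,10] length 4
Longest substring with no repeats: "dbahfec" with length 7

7


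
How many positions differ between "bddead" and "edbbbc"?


Comparing "bddead" and "edbbbc" position by position:
  Position 0: 'b' vs 'e' => DIFFER
  Position 1: 'd' vs 'd' => same
  Position 2: 'd' vs 'b' => DIFFER
  Position 3: 'e' vs 'b' => DIFFER
  Position 4: 'a' vs 'b' => DIFFER
  Position 5: 'd' vs 'c' => DIFFER
Positions that differ: 5

5


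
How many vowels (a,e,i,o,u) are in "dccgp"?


Input: dccgp
Checking each character:
  'd' at position 0: consonant
  'c' at position 1: consonant
  'c' at position 2: consonant
  'g' at position 3: consonant
  'p' at position 4: consonant
Total vowels: 0

0


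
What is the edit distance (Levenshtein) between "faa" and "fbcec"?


Computing edit distance: "faa" -> "fbcec"
DP table:
           f    b    c    e    c
      0    1    2    3    4    5
  f   1    0    1    2    3    4
  a   2    1    1    2    3    4
  a   3    2    2    2    3    4
Edit distance = dp[3][5] = 4

4


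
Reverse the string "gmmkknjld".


Input: gmmkknjld
Reading characters right to left:
  Position 8: 'd'
  Position 7: 'l'
  Position 6: 'j'
  Position 5: 'n'
  Position 4: 'k'
  Position 3: 'k'
  Position 2: 'm'
  Position 1: 'm'
  Position 0: 'g'
Reversed: dljnkkmmg

dljnkkmmg


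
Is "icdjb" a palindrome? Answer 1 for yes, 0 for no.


Input: icdjb
Reversed: bjdci
  Compare pos 0 ('i') with pos 4 ('b'): MISMATCH
  Compare pos 1 ('c') with pos 3 ('j'): MISMATCH
Result: not a palindrome

0


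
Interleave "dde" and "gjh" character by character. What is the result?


Interleaving "dde" and "gjh":
  Position 0: 'd' from first, 'g' from second => "dg"
  Position 1: 'd' from first, 'j' from second => "dj"
  Position 2: 'e' from first, 'h' from second => "eh"
Result: dgdjeh

dgdjeh


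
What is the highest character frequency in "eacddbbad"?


Input: eacddbbad
Character counts:
  'a': 2
  'b': 2
  'c': 1
  'd': 3
  'e': 1
Maximum frequency: 3

3


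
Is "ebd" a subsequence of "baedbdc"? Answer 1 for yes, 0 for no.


Check if "ebd" is a subsequence of "baedbdc"
Greedy scan:
  Position 0 ('b'): no match needed
  Position 1 ('a'): no match needed
  Position 2 ('e'): matches sub[0] = 'e'
  Position 3 ('d'): no match needed
  Position 4 ('b'): matches sub[1] = 'b'
  Position 5 ('d'): matches sub[2] = 'd'
  Position 6 ('c'): no match needed
All 3 characters matched => is a subsequence

1


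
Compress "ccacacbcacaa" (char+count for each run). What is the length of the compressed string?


Input: ccacacbcacaa
Runs:
  'c' x 2 => "c2"
  'a' x 1 => "a1"
  'c' x 1 => "c1"
  'a' x 1 => "a1"
  'c' x 1 => "c1"
  'b' x 1 => "b1"
  'c' x 1 => "c1"
  'a' x 1 => "a1"
  'c' x 1 => "c1"
  'a' x 2 => "a2"
Compressed: "c2a1c1a1c1b1c1a1c1a2"
Compressed length: 20

20


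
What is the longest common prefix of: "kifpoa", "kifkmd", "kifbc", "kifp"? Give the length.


Words: kifpoa, kifkmd, kifbc, kifp
  Position 0: all 'k' => match
  Position 1: all 'i' => match
  Position 2: all 'f' => match
  Position 3: ('p', 'k', 'b', 'p') => mismatch, stop
LCP = "kif" (length 3)

3


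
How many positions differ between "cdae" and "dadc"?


Comparing "cdae" and "dadc" position by position:
  Position 0: 'c' vs 'd' => DIFFER
  Position 1: 'd' vs 'a' => DIFFER
  Position 2: 'a' vs 'd' => DIFFER
  Position 3: 'e' vs 'c' => DIFFER
Positions that differ: 4

4


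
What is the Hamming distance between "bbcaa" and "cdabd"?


Comparing "bbcaa" and "cdabd" position by position:
  Position 0: 'b' vs 'c' => differ
  Position 1: 'b' vs 'd' => differ
  Position 2: 'c' vs 'a' => differ
  Position 3: 'a' vs 'b' => differ
  Position 4: 'a' vs 'd' => differ
Total differences (Hamming distance): 5

5


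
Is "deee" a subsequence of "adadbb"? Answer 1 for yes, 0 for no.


Check if "deee" is a subsequence of "adadbb"
Greedy scan:
  Position 0 ('a'): no match needed
  Position 1 ('d'): matches sub[0] = 'd'
  Position 2 ('a'): no match needed
  Position 3 ('d'): no match needed
  Position 4 ('b'): no match needed
  Position 5 ('b'): no match needed
Only matched 1/4 characters => not a subsequence

0


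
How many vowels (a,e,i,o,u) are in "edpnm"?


Input: edpnm
Checking each character:
  'e' at position 0: vowel (running total: 1)
  'd' at position 1: consonant
  'p' at position 2: consonant
  'n' at position 3: consonant
  'm' at position 4: consonant
Total vowels: 1

1


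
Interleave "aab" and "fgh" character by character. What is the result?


Interleaving "aab" and "fgh":
  Position 0: 'a' from first, 'f' from second => "af"
  Position 1: 'a' from first, 'g' from second => "ag"
  Position 2: 'b' from first, 'h' from second => "bh"
Result: afagbh

afagbh


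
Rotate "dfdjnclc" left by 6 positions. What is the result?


Input: "dfdjnclc", rotate left by 6
First 6 characters: "dfdjnc"
Remaining characters: "lc"
Concatenate remaining + first: "lc" + "dfdjnc" = "lcdfdjnc"

lcdfdjnc


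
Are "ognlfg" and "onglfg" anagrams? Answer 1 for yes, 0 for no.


Strings: "ognlfg", "onglfg"
Sorted first:  fgglno
Sorted second: fgglno
Sorted forms match => anagrams

1


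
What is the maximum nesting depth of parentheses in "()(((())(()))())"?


Input: "()(((())(()))())"
Tracking depth:
  Position 0 '(': depth becomes 1
  Position 1 ')': depth becomes 0
  Position 2 '(': depth becomes 1
  Position 3 '(': depth becomes 2
  Position 4 '(': depth becomes 3
  Position 5 '(': depth becomes 4
  Position 6 ')': depth becomes 3
  Position 7 ')': depth becomes 2
  Position 8 '(': depth becomes 3
  Position 9 '(': depth becomes 4
  Position 10 ')': depth becomes 3
  Position 11 ')': depth becomes 2
  Position 12 ')': depth becomes 1
  Position 13 '(': depth becomes 2
  Position 14 ')': depth becomes 1
  Position 15 ')': depth becomes 0
Maximum depth reached: 4

4
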